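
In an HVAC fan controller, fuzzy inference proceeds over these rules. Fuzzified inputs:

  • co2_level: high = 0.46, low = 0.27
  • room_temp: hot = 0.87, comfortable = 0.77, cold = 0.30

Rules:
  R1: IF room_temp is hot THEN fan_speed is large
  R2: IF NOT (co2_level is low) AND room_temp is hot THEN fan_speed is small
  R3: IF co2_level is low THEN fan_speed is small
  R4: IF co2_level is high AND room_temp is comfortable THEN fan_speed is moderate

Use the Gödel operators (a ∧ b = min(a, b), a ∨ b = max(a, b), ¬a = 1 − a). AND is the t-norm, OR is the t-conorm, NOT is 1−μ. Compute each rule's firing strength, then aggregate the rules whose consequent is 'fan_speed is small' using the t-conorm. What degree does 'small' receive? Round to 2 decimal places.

R1: hot=0.87 → w = 0.87
R2: ¬low=1−0.27=0.73, hot=0.87; AND[min(a, b)] → w = 0.73
R3: low=0.27 → w = 0.27
R4: high=0.46, comfortable=0.77; AND[min(a, b)] → w = 0.46
Rules with consequent 'small': {R2, R3} → strengths 0.73, 0.27
Aggregate via t-conorm [max(a, b)]: 0.73

0.73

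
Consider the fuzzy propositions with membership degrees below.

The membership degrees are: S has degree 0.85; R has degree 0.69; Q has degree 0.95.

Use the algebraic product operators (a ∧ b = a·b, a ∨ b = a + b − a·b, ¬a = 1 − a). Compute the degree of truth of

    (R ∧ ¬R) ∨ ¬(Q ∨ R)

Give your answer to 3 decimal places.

0.226

¬R = 1 − 0.6900 = 0.3100
R ∧ ¬R = a·b on (0.6900, 0.3100) = 0.2139
Q ∨ R = a + b − a·b on (0.9500, 0.6900) = 0.9845
¬(Q ∨ R) = 1 − 0.9845 = 0.0155
(R ∧ ¬R) ∨ ¬(Q ∨ R) = a + b − a·b on (0.2139, 0.0155) = 0.2261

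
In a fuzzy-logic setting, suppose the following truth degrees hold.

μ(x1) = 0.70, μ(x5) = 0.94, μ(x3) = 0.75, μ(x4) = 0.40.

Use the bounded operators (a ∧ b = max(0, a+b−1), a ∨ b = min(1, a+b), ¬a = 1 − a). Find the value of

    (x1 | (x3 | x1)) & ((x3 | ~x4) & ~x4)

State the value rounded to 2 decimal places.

0.60

x3 | x1 = min(1, a+b) on (0.75, 0.70) = 1.00
x1 | (x3 | x1) = min(1, a+b) on (0.70, 1.00) = 1.00
~x4 = 1 − 0.40 = 0.60
x3 | ~x4 = min(1, a+b) on (0.75, 0.60) = 1.00
~x4 = 1 − 0.40 = 0.60
(x3 | ~x4) & ~x4 = max(0, a+b−1) on (1.00, 0.60) = 0.60
(x1 | (x3 | x1)) & ((x3 | ~x4) & ~x4) = max(0, a+b−1) on (1.00, 0.60) = 0.60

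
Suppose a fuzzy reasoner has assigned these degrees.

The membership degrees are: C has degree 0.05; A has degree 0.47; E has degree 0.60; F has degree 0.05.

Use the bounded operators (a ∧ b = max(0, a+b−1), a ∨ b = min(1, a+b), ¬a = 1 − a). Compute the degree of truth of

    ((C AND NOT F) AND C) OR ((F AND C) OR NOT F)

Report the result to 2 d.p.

NOT F = 1 − 0.05 = 0.95
C AND NOT F = max(0, a+b−1) on (0.05, 0.95) = 0.00
(C AND NOT F) AND C = max(0, a+b−1) on (0.00, 0.05) = 0.00
F AND C = max(0, a+b−1) on (0.05, 0.05) = 0.00
NOT F = 1 − 0.05 = 0.95
(F AND C) OR NOT F = min(1, a+b) on (0.00, 0.95) = 0.95
((C AND NOT F) AND C) OR ((F AND C) OR NOT F) = min(1, a+b) on (0.00, 0.95) = 0.95

0.95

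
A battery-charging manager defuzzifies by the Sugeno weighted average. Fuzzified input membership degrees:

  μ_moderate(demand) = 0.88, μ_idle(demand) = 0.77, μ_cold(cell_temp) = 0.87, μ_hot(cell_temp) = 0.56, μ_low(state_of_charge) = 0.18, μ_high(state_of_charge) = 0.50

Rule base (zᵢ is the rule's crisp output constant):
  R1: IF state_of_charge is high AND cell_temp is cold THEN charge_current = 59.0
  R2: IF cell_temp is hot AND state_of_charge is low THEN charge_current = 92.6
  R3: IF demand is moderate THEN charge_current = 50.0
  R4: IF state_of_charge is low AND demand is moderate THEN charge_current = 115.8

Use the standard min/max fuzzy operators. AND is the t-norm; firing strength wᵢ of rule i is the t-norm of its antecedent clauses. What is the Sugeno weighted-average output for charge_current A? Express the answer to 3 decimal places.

63.800

R1 (z=59.0): high=0.50, cold=0.87; AND[min(a, b)] → w = 0.50
R2 (z=92.6): hot=0.56, low=0.18; AND[min(a, b)] → w = 0.18
R3 (z=50.0): moderate=0.88 → w = 0.88
R4 (z=115.8): low=0.18, moderate=0.88; AND[min(a, b)] → w = 0.18
Weighted average = (0.50·59.0 + 0.18·92.6 + 0.88·50.0 + 0.18·115.8) / (0.50 + 0.18 + 0.88 + 0.18)
  = 111.0120 / 1.7400 = 63.800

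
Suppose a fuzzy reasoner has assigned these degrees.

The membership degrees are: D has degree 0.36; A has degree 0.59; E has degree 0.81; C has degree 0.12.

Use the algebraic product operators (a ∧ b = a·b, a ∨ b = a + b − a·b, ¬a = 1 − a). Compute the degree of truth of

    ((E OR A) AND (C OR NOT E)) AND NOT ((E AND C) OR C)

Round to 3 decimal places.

0.210

E OR A = a + b − a·b on (0.8100, 0.5900) = 0.9221
NOT E = 1 − 0.8100 = 0.1900
C OR NOT E = a + b − a·b on (0.1200, 0.1900) = 0.2872
(E OR A) AND (C OR NOT E) = a·b on (0.9221, 0.2872) = 0.2648
E AND C = a·b on (0.8100, 0.1200) = 0.0972
(E AND C) OR C = a + b − a·b on (0.0972, 0.1200) = 0.2055
NOT ((E AND C) OR C) = 1 − 0.2055 = 0.7945
((E OR A) AND (C OR NOT E)) AND NOT ((E AND C) OR C) = a·b on (0.2648, 0.7945) = 0.2104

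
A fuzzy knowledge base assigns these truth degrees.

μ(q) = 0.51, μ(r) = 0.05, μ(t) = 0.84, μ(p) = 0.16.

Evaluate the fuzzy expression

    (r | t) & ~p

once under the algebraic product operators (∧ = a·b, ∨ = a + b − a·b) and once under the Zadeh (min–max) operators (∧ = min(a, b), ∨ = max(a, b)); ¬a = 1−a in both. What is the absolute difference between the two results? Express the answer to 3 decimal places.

Under algebraic product:
  r | t = a + b − a·b on (0.0500, 0.8400) = 0.8480
  ~p = 1 − 0.1600 = 0.8400
  (r | t) & ~p = a·b on (0.8480, 0.8400) = 0.7123
  → value = 0.7123
Under Zadeh (min–max):
  r | t = max(a, b) on (0.05, 0.84) = 0.84
  ~p = 1 − 0.16 = 0.84
  (r | t) & ~p = min(a, b) on (0.84, 0.84) = 0.84
  → value = 0.8400
|0.7123 − 0.8400| = 0.128

0.128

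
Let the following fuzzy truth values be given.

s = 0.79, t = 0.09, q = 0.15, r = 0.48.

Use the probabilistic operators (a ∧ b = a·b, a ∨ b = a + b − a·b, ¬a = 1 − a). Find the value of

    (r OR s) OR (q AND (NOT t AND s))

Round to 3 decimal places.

0.903

r OR s = a + b − a·b on (0.4800, 0.7900) = 0.8908
NOT t = 1 − 0.0900 = 0.9100
NOT t AND s = a·b on (0.9100, 0.7900) = 0.7189
q AND (NOT t AND s) = a·b on (0.1500, 0.7189) = 0.1078
(r OR s) OR (q AND (NOT t AND s)) = a + b − a·b on (0.8908, 0.1078) = 0.9026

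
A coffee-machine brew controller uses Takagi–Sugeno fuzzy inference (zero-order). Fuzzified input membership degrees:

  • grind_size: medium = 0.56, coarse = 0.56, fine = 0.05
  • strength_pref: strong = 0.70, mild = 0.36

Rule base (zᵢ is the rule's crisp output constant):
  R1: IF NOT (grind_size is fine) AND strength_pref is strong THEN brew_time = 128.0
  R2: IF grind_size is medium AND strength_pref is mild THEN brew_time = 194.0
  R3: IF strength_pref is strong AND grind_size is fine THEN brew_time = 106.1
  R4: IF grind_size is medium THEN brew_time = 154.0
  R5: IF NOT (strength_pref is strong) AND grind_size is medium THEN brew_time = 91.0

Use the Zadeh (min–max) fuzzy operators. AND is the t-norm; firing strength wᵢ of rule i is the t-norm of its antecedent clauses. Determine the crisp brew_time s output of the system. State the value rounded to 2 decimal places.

R1 (z=128.0): ¬fine=1−0.05=0.95, strong=0.70; AND[min(a, b)] → w = 0.70
R2 (z=194.0): medium=0.56, mild=0.36; AND[min(a, b)] → w = 0.36
R3 (z=106.1): strong=0.70, fine=0.05; AND[min(a, b)] → w = 0.05
R4 (z=154.0): medium=0.56 → w = 0.56
R5 (z=91.0): ¬strong=1−0.70=0.30, medium=0.56; AND[min(a, b)] → w = 0.30
Weighted average = (0.70·128.0 + 0.36·194.0 + 0.05·106.1 + 0.56·154.0 + 0.30·91.0) / (0.70 + 0.36 + 0.05 + 0.56 + 0.30)
  = 278.2850 / 1.9700 = 141.26

141.26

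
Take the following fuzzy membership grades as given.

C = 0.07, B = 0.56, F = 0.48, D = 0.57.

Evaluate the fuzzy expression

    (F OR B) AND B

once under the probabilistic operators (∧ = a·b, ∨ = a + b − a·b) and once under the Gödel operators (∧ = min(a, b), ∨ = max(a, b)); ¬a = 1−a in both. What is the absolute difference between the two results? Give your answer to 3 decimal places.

Under probabilistic:
  F OR B = a + b − a·b on (0.4800, 0.5600) = 0.7712
  (F OR B) AND B = a·b on (0.7712, 0.5600) = 0.4319
  → value = 0.4319
Under Gödel:
  F OR B = max(a, b) on (0.48, 0.56) = 0.56
  (F OR B) AND B = min(a, b) on (0.56, 0.56) = 0.56
  → value = 0.5600
|0.4319 − 0.5600| = 0.128

0.128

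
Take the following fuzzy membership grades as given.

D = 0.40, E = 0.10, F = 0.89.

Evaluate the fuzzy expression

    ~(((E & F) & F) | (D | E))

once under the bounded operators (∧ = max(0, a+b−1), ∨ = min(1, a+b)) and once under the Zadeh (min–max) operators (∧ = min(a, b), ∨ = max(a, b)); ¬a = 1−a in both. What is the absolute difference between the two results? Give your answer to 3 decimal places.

0.100

Under bounded:
  E & F = max(0, a+b−1) on (0.10, 0.89) = 0.00
  (E & F) & F = max(0, a+b−1) on (0.00, 0.89) = 0.00
  D | E = min(1, a+b) on (0.40, 0.10) = 0.50
  ((E & F) & F) | (D | E) = min(1, a+b) on (0.00, 0.50) = 0.50
  ~(((E & F) & F) | (D | E)) = 1 − 0.50 = 0.50
  → value = 0.5000
Under Zadeh (min–max):
  E & F = min(a, b) on (0.10, 0.89) = 0.10
  (E & F) & F = min(a, b) on (0.10, 0.89) = 0.10
  D | E = max(a, b) on (0.40, 0.10) = 0.40
  ((E & F) & F) | (D | E) = max(a, b) on (0.10, 0.40) = 0.40
  ~(((E & F) & F) | (D | E)) = 1 − 0.40 = 0.60
  → value = 0.6000
|0.5000 − 0.6000| = 0.100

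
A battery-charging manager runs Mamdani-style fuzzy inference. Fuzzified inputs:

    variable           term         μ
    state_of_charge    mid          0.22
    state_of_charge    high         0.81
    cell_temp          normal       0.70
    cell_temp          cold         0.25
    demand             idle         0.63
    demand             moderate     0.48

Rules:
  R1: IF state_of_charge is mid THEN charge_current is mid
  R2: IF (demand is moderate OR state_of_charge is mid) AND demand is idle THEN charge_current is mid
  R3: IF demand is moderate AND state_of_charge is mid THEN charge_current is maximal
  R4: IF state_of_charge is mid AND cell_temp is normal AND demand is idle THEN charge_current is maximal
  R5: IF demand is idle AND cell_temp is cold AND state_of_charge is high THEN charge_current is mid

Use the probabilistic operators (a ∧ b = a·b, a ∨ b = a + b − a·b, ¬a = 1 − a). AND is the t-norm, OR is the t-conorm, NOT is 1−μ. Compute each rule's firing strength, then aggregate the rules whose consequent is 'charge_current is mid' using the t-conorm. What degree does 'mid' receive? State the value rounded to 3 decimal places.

R1: mid=0.22 → w = 0.2200
R2: (moderate=0.48 OR mid=0.22) = 0.5944; AND[a·b] with idle=0.63 → w = 0.3745
R3: moderate=0.48, mid=0.22; AND[a·b] → w = 0.1056
R4: mid=0.22, normal=0.70, idle=0.63; AND[a·b] → w = 0.0970
R5: idle=0.63, cold=0.25, high=0.81; AND[a·b] → w = 0.1276
Rules with consequent 'mid': {R1, R2, R5} → strengths 0.2200, 0.3745, 0.1276
Aggregate via t-conorm [a + b − a·b]: 0.5743

0.574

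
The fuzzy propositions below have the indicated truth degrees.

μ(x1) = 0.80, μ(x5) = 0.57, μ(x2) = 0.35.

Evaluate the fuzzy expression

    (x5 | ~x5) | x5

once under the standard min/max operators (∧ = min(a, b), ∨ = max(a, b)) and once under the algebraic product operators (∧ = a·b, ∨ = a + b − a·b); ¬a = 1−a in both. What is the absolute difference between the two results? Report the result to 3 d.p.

Under standard min/max:
  ~x5 = 1 − 0.57 = 0.43
  x5 | ~x5 = max(a, b) on (0.57, 0.43) = 0.57
  (x5 | ~x5) | x5 = max(a, b) on (0.57, 0.57) = 0.57
  → value = 0.5700
Under algebraic product:
  ~x5 = 1 − 0.5700 = 0.4300
  x5 | ~x5 = a + b − a·b on (0.5700, 0.4300) = 0.7549
  (x5 | ~x5) | x5 = a + b − a·b on (0.7549, 0.5700) = 0.8946
  → value = 0.8946
|0.5700 − 0.8946| = 0.325

0.325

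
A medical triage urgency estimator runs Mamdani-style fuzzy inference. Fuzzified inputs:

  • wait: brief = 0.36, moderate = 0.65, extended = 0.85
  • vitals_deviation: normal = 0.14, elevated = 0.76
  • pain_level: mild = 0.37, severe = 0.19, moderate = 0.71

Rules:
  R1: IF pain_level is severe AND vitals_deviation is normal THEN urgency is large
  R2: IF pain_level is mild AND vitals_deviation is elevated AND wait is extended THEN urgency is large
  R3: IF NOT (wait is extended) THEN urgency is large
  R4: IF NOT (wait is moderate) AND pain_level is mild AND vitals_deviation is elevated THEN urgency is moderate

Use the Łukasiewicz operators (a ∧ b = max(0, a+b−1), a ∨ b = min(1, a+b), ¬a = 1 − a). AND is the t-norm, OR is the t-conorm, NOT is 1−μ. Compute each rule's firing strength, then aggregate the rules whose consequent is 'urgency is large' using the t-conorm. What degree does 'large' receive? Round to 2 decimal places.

R1: severe=0.19, normal=0.14; AND[max(0, a+b−1)] → w = 0.00
R2: mild=0.37, elevated=0.76, extended=0.85; AND[max(0, a+b−1)] → w = 0.00
R3: ¬extended=1−0.85=0.15 → w = 0.15
R4: ¬moderate=1−0.65=0.35, mild=0.37, elevated=0.76; AND[max(0, a+b−1)] → w = 0.00
Rules with consequent 'large': {R1, R2, R3} → strengths 0.00, 0.00, 0.15
Aggregate via t-conorm [min(1, a+b)]: 0.15

0.15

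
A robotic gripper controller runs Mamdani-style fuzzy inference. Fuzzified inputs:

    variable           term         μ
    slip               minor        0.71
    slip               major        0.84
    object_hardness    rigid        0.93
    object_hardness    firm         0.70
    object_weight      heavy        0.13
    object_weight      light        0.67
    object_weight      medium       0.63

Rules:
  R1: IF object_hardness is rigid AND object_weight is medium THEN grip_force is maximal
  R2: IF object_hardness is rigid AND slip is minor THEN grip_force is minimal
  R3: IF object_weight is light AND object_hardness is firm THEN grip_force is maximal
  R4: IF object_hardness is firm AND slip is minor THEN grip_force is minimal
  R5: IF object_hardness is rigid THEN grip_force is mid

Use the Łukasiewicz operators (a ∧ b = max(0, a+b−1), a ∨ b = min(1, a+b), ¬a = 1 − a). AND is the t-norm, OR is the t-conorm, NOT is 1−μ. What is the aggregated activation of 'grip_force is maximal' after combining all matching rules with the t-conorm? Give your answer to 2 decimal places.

0.93

R1: rigid=0.93, medium=0.63; AND[max(0, a+b−1)] → w = 0.56
R2: rigid=0.93, minor=0.71; AND[max(0, a+b−1)] → w = 0.64
R3: light=0.67, firm=0.70; AND[max(0, a+b−1)] → w = 0.37
R4: firm=0.70, minor=0.71; AND[max(0, a+b−1)] → w = 0.41
R5: rigid=0.93 → w = 0.93
Rules with consequent 'maximal': {R1, R3} → strengths 0.56, 0.37
Aggregate via t-conorm [min(1, a+b)]: 0.93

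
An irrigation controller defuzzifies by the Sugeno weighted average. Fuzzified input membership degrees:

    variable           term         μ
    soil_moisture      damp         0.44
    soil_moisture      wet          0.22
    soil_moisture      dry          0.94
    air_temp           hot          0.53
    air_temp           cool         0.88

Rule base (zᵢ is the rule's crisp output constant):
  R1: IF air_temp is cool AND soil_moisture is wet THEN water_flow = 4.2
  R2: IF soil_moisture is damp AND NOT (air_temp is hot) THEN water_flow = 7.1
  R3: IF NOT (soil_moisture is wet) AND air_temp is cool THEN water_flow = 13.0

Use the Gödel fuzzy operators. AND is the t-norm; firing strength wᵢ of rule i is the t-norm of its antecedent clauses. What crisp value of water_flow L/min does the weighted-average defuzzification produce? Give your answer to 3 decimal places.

9.853

R1 (z=4.2): cool=0.88, wet=0.22; AND[min(a, b)] → w = 0.22
R2 (z=7.1): damp=0.44, ¬hot=1−0.53=0.47; AND[min(a, b)] → w = 0.44
R3 (z=13.0): ¬wet=1−0.22=0.78, cool=0.88; AND[min(a, b)] → w = 0.78
Weighted average = (0.22·4.2 + 0.44·7.1 + 0.78·13.0) / (0.22 + 0.44 + 0.78)
  = 14.1880 / 1.4400 = 9.853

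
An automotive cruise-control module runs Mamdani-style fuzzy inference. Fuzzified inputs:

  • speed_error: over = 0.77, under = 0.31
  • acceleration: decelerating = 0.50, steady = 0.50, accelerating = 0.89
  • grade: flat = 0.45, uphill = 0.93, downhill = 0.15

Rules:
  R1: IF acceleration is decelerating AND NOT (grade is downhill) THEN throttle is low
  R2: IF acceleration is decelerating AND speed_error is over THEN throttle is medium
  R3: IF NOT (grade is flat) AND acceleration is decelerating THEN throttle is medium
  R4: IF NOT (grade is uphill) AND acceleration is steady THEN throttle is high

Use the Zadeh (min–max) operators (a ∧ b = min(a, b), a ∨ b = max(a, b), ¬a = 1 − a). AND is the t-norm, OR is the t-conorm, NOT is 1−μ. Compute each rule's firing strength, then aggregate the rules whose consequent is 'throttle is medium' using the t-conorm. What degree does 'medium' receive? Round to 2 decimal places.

0.50

R1: decelerating=0.50, ¬downhill=1−0.15=0.85; AND[min(a, b)] → w = 0.50
R2: decelerating=0.50, over=0.77; AND[min(a, b)] → w = 0.50
R3: ¬flat=1−0.45=0.55, decelerating=0.50; AND[min(a, b)] → w = 0.50
R4: ¬uphill=1−0.93=0.07, steady=0.50; AND[min(a, b)] → w = 0.07
Rules with consequent 'medium': {R2, R3} → strengths 0.50, 0.50
Aggregate via t-conorm [max(a, b)]: 0.50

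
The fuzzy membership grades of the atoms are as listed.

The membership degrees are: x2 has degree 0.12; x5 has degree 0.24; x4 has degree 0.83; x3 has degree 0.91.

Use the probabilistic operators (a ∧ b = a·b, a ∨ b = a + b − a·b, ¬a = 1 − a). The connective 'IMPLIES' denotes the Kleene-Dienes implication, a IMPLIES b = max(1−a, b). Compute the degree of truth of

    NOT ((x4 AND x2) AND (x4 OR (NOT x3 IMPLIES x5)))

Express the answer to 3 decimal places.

x4 AND x2 = a·b on (0.8300, 0.1200) = 0.0996
NOT x3 = 1 − 0.9100 = 0.0900
NOT x3 IMPLIES x5  [Kleene-Dienes: max(1−a, b)] with a=0.0900, b=0.2400 → 0.9100
x4 OR (NOT x3 IMPLIES x5) = a + b − a·b on (0.8300, 0.9100) = 0.9847
(x4 AND x2) AND (x4 OR (NOT x3 IMPLIES x5)) = a·b on (0.0996, 0.9847) = 0.0981
NOT ((x4 AND x2) AND (x4 OR (NOT x3 IMPLIES x5))) = 1 − 0.0981 = 0.9019

0.902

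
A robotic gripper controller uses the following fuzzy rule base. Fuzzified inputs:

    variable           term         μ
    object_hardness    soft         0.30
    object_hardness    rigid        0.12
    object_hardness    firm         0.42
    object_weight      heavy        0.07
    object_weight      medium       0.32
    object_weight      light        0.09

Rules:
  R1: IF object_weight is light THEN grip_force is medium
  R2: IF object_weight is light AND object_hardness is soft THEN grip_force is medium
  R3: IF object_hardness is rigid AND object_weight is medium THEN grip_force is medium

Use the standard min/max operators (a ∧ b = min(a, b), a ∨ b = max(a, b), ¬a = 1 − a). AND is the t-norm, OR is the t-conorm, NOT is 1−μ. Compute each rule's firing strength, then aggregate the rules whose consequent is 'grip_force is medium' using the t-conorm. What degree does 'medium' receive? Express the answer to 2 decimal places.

0.12

R1: light=0.09 → w = 0.09
R2: light=0.09, soft=0.30; AND[min(a, b)] → w = 0.09
R3: rigid=0.12, medium=0.32; AND[min(a, b)] → w = 0.12
Rules with consequent 'medium': {R1, R2, R3} → strengths 0.09, 0.09, 0.12
Aggregate via t-conorm [max(a, b)]: 0.12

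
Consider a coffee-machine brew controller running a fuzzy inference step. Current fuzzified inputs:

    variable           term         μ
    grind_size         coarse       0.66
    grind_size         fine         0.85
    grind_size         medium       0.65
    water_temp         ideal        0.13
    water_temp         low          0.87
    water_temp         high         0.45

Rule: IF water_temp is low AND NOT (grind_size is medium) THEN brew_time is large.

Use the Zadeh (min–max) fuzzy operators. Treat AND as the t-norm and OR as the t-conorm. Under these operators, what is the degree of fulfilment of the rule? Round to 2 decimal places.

0.35

firing strength: low=0.87, ¬medium=1−0.65=0.35; AND[min(a, b)] → w = 0.35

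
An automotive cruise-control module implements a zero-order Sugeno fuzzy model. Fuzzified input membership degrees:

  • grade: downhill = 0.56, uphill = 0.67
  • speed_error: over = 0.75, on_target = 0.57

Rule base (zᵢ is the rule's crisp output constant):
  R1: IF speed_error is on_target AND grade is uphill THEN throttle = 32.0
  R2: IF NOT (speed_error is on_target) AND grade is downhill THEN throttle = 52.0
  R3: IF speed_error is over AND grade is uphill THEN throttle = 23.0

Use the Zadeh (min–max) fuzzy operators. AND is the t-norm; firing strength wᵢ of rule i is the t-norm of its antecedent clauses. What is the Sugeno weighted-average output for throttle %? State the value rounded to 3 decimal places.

R1 (z=32.0): on_target=0.57, uphill=0.67; AND[min(a, b)] → w = 0.57
R2 (z=52.0): ¬on_target=1−0.57=0.43, downhill=0.56; AND[min(a, b)] → w = 0.43
R3 (z=23.0): over=0.75, uphill=0.67; AND[min(a, b)] → w = 0.67
Weighted average = (0.57·32.0 + 0.43·52.0 + 0.67·23.0) / (0.57 + 0.43 + 0.67)
  = 56.0100 / 1.6700 = 33.539

33.539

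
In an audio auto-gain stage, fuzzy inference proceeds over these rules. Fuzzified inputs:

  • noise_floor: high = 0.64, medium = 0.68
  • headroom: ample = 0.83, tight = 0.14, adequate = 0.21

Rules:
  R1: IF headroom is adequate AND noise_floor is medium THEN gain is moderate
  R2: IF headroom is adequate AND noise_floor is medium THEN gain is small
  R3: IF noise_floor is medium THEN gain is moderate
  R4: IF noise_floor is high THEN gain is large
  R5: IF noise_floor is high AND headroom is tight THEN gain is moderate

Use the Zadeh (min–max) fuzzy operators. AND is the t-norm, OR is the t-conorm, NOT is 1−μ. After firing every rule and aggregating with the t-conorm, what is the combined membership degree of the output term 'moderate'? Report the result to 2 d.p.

R1: adequate=0.21, medium=0.68; AND[min(a, b)] → w = 0.21
R2: adequate=0.21, medium=0.68; AND[min(a, b)] → w = 0.21
R3: medium=0.68 → w = 0.68
R4: high=0.64 → w = 0.64
R5: high=0.64, tight=0.14; AND[min(a, b)] → w = 0.14
Rules with consequent 'moderate': {R1, R3, R5} → strengths 0.21, 0.68, 0.14
Aggregate via t-conorm [max(a, b)]: 0.68

0.68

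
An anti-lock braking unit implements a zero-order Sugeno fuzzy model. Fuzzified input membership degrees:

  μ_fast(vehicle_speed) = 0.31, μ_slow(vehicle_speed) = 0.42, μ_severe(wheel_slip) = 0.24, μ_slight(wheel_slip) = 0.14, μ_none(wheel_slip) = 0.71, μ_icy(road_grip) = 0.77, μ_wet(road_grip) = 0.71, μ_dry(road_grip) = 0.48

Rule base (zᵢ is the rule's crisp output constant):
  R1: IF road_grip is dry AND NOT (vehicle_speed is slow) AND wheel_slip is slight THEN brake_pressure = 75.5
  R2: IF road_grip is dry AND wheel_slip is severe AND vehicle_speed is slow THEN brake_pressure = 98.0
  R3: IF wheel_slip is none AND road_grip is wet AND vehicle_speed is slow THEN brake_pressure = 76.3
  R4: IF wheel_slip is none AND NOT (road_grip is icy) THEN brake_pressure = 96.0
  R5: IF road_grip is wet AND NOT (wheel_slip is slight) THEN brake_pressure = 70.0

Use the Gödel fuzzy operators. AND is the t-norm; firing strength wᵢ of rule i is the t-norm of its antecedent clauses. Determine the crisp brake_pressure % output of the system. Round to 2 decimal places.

79.26

R1 (z=75.5): dry=0.48, ¬slow=1−0.42=0.58, slight=0.14; AND[min(a, b)] → w = 0.14
R2 (z=98.0): dry=0.48, severe=0.24, slow=0.42; AND[min(a, b)] → w = 0.24
R3 (z=76.3): none=0.71, wet=0.71, slow=0.42; AND[min(a, b)] → w = 0.42
R4 (z=96.0): none=0.71, ¬icy=1−0.77=0.23; AND[min(a, b)] → w = 0.23
R5 (z=70.0): wet=0.71, ¬slight=1−0.14=0.86; AND[min(a, b)] → w = 0.71
Weighted average = (0.14·75.5 + 0.24·98.0 + 0.42·76.3 + 0.23·96.0 + 0.71·70.0) / (0.14 + 0.24 + 0.42 + 0.23 + 0.71)
  = 137.9160 / 1.7400 = 79.26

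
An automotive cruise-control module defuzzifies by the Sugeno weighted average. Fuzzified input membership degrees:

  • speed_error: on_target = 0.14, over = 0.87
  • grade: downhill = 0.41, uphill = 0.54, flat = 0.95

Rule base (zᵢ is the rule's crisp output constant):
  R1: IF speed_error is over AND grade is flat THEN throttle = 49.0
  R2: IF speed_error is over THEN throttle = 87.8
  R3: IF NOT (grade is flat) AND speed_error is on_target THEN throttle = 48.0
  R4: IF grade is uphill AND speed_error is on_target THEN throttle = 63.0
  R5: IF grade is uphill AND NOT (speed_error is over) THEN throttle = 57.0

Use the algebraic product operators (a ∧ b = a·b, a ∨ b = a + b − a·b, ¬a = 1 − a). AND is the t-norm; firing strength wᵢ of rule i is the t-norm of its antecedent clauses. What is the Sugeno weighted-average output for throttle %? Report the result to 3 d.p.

68.126

R1 (z=49.0): over=0.87, flat=0.95; AND[a·b] → w = 0.8265
R2 (z=87.8): over=0.87 → w = 0.8700
R3 (z=48.0): ¬flat=1−0.95=0.05, on_target=0.14; AND[a·b] → w = 0.0070
R4 (z=63.0): uphill=0.54, on_target=0.14; AND[a·b] → w = 0.0756
R5 (z=57.0): uphill=0.54, ¬over=1−0.87=0.13; AND[a·b] → w = 0.0702
Weighted average = (0.8265·49.0 + 0.8700·87.8 + 0.0070·48.0 + 0.0756·63.0 + 0.0702·57.0) / (0.8265 + 0.8700 + 0.0070 + 0.0756 + 0.0702)
  = 125.9847 / 1.8493 = 68.126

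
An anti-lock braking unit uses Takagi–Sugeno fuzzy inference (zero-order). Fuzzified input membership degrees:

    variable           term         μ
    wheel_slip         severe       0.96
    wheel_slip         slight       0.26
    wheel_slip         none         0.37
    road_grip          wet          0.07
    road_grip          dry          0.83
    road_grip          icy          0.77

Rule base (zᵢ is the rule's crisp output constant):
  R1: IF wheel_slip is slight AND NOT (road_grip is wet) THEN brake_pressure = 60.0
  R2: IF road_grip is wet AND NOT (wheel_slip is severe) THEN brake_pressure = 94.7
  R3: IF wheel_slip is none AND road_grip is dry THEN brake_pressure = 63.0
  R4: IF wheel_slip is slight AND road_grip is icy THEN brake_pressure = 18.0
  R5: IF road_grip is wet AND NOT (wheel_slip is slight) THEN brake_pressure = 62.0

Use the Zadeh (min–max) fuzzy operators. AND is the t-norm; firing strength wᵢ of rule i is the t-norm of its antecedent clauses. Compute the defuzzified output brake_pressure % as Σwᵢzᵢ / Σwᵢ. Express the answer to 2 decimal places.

R1 (z=60.0): slight=0.26, ¬wet=1−0.07=0.93; AND[min(a, b)] → w = 0.26
R2 (z=94.7): wet=0.07, ¬severe=1−0.96=0.04; AND[min(a, b)] → w = 0.04
R3 (z=63.0): none=0.37, dry=0.83; AND[min(a, b)] → w = 0.37
R4 (z=18.0): slight=0.26, icy=0.77; AND[min(a, b)] → w = 0.26
R5 (z=62.0): wet=0.07, ¬slight=1−0.26=0.74; AND[min(a, b)] → w = 0.07
Weighted average = (0.26·60.0 + 0.04·94.7 + 0.37·63.0 + 0.26·18.0 + 0.07·62.0) / (0.26 + 0.04 + 0.37 + 0.26 + 0.07)
  = 51.7180 / 1.0000 = 51.72

51.72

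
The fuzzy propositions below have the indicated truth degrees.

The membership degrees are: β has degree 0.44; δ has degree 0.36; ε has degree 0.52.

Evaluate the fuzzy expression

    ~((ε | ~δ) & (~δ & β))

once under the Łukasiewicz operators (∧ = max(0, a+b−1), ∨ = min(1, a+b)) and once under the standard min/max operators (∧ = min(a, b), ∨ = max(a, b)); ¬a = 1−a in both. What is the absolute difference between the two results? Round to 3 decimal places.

0.360

Under Łukasiewicz:
  ~δ = 1 − 0.36 = 0.64
  ε | ~δ = min(1, a+b) on (0.52, 0.64) = 1.00
  ~δ = 1 − 0.36 = 0.64
  ~δ & β = max(0, a+b−1) on (0.64, 0.44) = 0.08
  (ε | ~δ) & (~δ & β) = max(0, a+b−1) on (1.00, 0.08) = 0.08
  ~((ε | ~δ) & (~δ & β)) = 1 − 0.08 = 0.92
  → value = 0.9200
Under standard min/max:
  ~δ = 1 − 0.36 = 0.64
  ε | ~δ = max(a, b) on (0.52, 0.64) = 0.64
  ~δ = 1 − 0.36 = 0.64
  ~δ & β = min(a, b) on (0.64, 0.44) = 0.44
  (ε | ~δ) & (~δ & β) = min(a, b) on (0.64, 0.44) = 0.44
  ~((ε | ~δ) & (~δ & β)) = 1 − 0.44 = 0.56
  → value = 0.5600
|0.9200 − 0.5600| = 0.360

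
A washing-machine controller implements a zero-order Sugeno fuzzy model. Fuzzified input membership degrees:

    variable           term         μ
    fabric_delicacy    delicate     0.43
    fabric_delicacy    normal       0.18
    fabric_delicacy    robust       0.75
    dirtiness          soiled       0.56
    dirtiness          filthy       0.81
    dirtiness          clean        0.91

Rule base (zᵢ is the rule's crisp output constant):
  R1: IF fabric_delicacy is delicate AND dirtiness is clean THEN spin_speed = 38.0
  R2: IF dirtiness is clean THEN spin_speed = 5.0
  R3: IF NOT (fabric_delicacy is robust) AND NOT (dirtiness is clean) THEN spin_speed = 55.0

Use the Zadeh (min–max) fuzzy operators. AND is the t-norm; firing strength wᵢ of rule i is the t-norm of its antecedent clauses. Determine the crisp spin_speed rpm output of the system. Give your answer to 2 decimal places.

18.07

R1 (z=38.0): delicate=0.43, clean=0.91; AND[min(a, b)] → w = 0.43
R2 (z=5.0): clean=0.91 → w = 0.91
R3 (z=55.0): ¬robust=1−0.75=0.25, ¬clean=1−0.91=0.09; AND[min(a, b)] → w = 0.09
Weighted average = (0.43·38.0 + 0.91·5.0 + 0.09·55.0) / (0.43 + 0.91 + 0.09)
  = 25.8400 / 1.4300 = 18.07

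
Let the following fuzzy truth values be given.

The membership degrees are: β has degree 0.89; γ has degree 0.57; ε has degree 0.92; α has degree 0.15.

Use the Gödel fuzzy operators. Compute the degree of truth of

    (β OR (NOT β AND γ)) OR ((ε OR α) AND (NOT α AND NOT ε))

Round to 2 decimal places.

0.89

NOT β = 1 − 0.89 = 0.11
NOT β AND γ = min(a, b) on (0.11, 0.57) = 0.11
β OR (NOT β AND γ) = max(a, b) on (0.89, 0.11) = 0.89
ε OR α = max(a, b) on (0.92, 0.15) = 0.92
NOT α = 1 − 0.15 = 0.85
NOT ε = 1 − 0.92 = 0.08
NOT α AND NOT ε = min(a, b) on (0.85, 0.08) = 0.08
(ε OR α) AND (NOT α AND NOT ε) = min(a, b) on (0.92, 0.08) = 0.08
(β OR (NOT β AND γ)) OR ((ε OR α) AND (NOT α AND NOT ε)) = max(a, b) on (0.89, 0.08) = 0.89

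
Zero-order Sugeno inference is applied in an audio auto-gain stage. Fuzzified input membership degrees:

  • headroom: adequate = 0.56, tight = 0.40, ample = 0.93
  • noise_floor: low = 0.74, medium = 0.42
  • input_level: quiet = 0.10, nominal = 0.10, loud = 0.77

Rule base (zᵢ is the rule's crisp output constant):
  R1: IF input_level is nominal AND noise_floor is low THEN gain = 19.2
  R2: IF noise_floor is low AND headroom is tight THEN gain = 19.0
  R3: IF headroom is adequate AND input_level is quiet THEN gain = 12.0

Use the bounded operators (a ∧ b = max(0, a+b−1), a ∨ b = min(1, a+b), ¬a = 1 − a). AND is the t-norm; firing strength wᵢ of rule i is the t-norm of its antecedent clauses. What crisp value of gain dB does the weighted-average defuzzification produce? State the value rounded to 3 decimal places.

19.000

R1 (z=19.2): nominal=0.10, low=0.74; AND[max(0, a+b−1)] → w = 0.00
R2 (z=19.0): low=0.74, tight=0.40; AND[max(0, a+b−1)] → w = 0.14
R3 (z=12.0): adequate=0.56, quiet=0.10; AND[max(0, a+b−1)] → w = 0.00
Weighted average = (0.00·19.2 + 0.14·19.0 + 0.00·12.0) / (0.00 + 0.14 + 0.00)
  = 2.6600 / 0.1400 = 19.000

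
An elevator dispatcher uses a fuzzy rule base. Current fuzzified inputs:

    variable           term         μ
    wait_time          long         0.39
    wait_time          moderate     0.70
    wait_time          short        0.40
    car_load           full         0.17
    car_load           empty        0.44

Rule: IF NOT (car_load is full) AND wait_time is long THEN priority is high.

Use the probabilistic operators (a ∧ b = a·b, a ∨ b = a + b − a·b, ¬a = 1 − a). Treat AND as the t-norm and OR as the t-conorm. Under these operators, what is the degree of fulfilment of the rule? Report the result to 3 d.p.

firing strength: ¬full=1−0.17=0.83, long=0.39; AND[a·b] → w = 0.3237

0.324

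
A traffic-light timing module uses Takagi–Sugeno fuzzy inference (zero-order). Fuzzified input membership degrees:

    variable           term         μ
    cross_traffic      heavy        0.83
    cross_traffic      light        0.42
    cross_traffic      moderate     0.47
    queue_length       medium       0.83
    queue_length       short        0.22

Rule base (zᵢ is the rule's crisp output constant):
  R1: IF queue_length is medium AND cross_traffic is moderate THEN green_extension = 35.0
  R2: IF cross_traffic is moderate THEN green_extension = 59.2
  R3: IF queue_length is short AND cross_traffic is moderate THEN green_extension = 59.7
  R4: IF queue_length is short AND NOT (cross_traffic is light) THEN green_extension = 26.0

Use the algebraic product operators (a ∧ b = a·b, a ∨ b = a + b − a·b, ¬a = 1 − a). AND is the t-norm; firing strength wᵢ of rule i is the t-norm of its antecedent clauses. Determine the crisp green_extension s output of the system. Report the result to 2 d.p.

R1 (z=35.0): medium=0.83, moderate=0.47; AND[a·b] → w = 0.3901
R2 (z=59.2): moderate=0.47 → w = 0.4700
R3 (z=59.7): short=0.22, moderate=0.47; AND[a·b] → w = 0.1034
R4 (z=26.0): short=0.22, ¬light=1−0.42=0.58; AND[a·b] → w = 0.1276
Weighted average = (0.3901·35.0 + 0.4700·59.2 + 0.1034·59.7 + 0.1276·26.0) / (0.3901 + 0.4700 + 0.1034 + 0.1276)
  = 50.9681 / 1.0911 = 46.71

46.71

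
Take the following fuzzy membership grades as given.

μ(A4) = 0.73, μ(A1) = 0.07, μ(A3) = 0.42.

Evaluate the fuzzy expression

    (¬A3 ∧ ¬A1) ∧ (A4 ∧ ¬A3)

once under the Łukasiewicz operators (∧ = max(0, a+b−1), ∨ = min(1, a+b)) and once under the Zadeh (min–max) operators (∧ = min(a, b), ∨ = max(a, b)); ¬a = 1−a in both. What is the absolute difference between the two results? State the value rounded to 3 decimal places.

0.580

Under Łukasiewicz:
  ¬A3 = 1 − 0.42 = 0.58
  ¬A1 = 1 − 0.07 = 0.93
  ¬A3 ∧ ¬A1 = max(0, a+b−1) on (0.58, 0.93) = 0.51
  ¬A3 = 1 − 0.42 = 0.58
  A4 ∧ ¬A3 = max(0, a+b−1) on (0.73, 0.58) = 0.31
  (¬A3 ∧ ¬A1) ∧ (A4 ∧ ¬A3) = max(0, a+b−1) on (0.51, 0.31) = 0.00
  → value = 0.0000
Under Zadeh (min–max):
  ¬A3 = 1 − 0.42 = 0.58
  ¬A1 = 1 − 0.07 = 0.93
  ¬A3 ∧ ¬A1 = min(a, b) on (0.58, 0.93) = 0.58
  ¬A3 = 1 − 0.42 = 0.58
  A4 ∧ ¬A3 = min(a, b) on (0.73, 0.58) = 0.58
  (¬A3 ∧ ¬A1) ∧ (A4 ∧ ¬A3) = min(a, b) on (0.58, 0.58) = 0.58
  → value = 0.5800
|0.0000 − 0.5800| = 0.580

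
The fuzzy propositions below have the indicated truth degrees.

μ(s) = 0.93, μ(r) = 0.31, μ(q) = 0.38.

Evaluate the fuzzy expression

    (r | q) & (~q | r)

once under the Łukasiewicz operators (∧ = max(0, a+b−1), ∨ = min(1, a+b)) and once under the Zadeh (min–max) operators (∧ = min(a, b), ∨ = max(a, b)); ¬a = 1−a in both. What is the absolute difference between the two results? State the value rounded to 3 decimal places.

0.240

Under Łukasiewicz:
  r | q = min(1, a+b) on (0.31, 0.38) = 0.69
  ~q = 1 − 0.38 = 0.62
  ~q | r = min(1, a+b) on (0.62, 0.31) = 0.93
  (r | q) & (~q | r) = max(0, a+b−1) on (0.69, 0.93) = 0.62
  → value = 0.6200
Under Zadeh (min–max):
  r | q = max(a, b) on (0.31, 0.38) = 0.38
  ~q = 1 − 0.38 = 0.62
  ~q | r = max(a, b) on (0.62, 0.31) = 0.62
  (r | q) & (~q | r) = min(a, b) on (0.38, 0.62) = 0.38
  → value = 0.3800
|0.6200 − 0.3800| = 0.240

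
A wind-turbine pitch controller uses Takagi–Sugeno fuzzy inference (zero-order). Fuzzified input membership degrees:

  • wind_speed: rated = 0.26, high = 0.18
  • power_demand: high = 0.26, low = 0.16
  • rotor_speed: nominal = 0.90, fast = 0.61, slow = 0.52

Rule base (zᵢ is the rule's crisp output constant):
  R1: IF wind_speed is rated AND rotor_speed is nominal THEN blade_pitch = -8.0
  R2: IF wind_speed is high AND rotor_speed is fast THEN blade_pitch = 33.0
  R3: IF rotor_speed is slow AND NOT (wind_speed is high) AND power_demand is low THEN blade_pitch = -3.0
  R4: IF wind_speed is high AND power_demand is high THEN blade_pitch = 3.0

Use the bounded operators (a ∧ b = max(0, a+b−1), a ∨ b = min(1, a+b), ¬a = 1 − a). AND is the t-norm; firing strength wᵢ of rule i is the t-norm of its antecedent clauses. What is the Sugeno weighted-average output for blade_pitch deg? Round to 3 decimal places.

-8.000

R1 (z=-8.0): rated=0.26, nominal=0.90; AND[max(0, a+b−1)] → w = 0.16
R2 (z=33.0): high=0.18, fast=0.61; AND[max(0, a+b−1)] → w = 0.00
R3 (z=-3.0): slow=0.52, ¬high=1−0.18=0.82, low=0.16; AND[max(0, a+b−1)] → w = 0.00
R4 (z=3.0): high=0.18, high=0.26; AND[max(0, a+b−1)] → w = 0.00
Weighted average = (0.16·-8.0 + 0.00·33.0 + 0.00·-3.0 + 0.00·3.0) / (0.16 + 0.00 + 0.00 + 0.00)
  = -1.2800 / 0.1600 = -8.000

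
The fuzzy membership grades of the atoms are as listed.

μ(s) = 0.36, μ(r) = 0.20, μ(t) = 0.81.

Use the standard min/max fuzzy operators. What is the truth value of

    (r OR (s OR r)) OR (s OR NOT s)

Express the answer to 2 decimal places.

0.64

s OR r = max(a, b) on (0.36, 0.20) = 0.36
r OR (s OR r) = max(a, b) on (0.20, 0.36) = 0.36
NOT s = 1 − 0.36 = 0.64
s OR NOT s = max(a, b) on (0.36, 0.64) = 0.64
(r OR (s OR r)) OR (s OR NOT s) = max(a, b) on (0.36, 0.64) = 0.64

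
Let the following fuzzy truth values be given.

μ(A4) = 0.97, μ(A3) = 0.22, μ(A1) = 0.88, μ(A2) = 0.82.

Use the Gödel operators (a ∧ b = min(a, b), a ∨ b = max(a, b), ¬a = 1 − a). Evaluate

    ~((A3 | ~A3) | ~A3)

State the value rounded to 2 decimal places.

~A3 = 1 − 0.22 = 0.78
A3 | ~A3 = max(a, b) on (0.22, 0.78) = 0.78
~A3 = 1 − 0.22 = 0.78
(A3 | ~A3) | ~A3 = max(a, b) on (0.78, 0.78) = 0.78
~((A3 | ~A3) | ~A3) = 1 − 0.78 = 0.22

0.22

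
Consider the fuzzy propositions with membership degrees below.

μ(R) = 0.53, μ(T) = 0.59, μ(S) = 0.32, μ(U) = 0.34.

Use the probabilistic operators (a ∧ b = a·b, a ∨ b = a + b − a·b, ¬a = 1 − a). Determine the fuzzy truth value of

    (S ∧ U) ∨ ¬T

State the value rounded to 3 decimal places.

0.474

S ∧ U = a·b on (0.3200, 0.3400) = 0.1088
¬T = 1 − 0.5900 = 0.4100
(S ∧ U) ∨ ¬T = a + b − a·b on (0.1088, 0.4100) = 0.4742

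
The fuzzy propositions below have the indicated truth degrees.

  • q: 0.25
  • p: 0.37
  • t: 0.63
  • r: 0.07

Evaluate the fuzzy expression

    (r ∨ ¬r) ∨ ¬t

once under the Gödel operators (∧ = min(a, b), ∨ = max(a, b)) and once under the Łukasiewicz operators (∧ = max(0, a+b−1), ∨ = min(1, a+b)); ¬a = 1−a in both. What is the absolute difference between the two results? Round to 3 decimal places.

0.070

Under Gödel:
  ¬r = 1 − 0.07 = 0.93
  r ∨ ¬r = max(a, b) on (0.07, 0.93) = 0.93
  ¬t = 1 − 0.63 = 0.37
  (r ∨ ¬r) ∨ ¬t = max(a, b) on (0.93, 0.37) = 0.93
  → value = 0.9300
Under Łukasiewicz:
  ¬r = 1 − 0.07 = 0.93
  r ∨ ¬r = min(1, a+b) on (0.07, 0.93) = 1.00
  ¬t = 1 − 0.63 = 0.37
  (r ∨ ¬r) ∨ ¬t = min(1, a+b) on (1.00, 0.37) = 1.00
  → value = 1.0000
|0.9300 − 1.0000| = 0.070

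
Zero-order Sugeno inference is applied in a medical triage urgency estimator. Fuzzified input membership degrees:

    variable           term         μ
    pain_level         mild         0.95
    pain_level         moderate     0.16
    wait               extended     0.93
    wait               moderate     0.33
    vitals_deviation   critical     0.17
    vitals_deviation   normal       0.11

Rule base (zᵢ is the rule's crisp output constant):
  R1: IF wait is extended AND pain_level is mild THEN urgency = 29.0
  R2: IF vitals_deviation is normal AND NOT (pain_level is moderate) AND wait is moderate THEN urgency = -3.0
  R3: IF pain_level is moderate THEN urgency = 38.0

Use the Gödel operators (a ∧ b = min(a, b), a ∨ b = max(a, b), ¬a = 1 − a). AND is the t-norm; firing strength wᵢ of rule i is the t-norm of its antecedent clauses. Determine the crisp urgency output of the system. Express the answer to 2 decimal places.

27.27

R1 (z=29.0): extended=0.93, mild=0.95; AND[min(a, b)] → w = 0.93
R2 (z=-3.0): normal=0.11, ¬moderate=1−0.16=0.84, moderate=0.33; AND[min(a, b)] → w = 0.11
R3 (z=38.0): moderate=0.16 → w = 0.16
Weighted average = (0.93·29.0 + 0.11·-3.0 + 0.16·38.0) / (0.93 + 0.11 + 0.16)
  = 32.7200 / 1.2000 = 27.27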